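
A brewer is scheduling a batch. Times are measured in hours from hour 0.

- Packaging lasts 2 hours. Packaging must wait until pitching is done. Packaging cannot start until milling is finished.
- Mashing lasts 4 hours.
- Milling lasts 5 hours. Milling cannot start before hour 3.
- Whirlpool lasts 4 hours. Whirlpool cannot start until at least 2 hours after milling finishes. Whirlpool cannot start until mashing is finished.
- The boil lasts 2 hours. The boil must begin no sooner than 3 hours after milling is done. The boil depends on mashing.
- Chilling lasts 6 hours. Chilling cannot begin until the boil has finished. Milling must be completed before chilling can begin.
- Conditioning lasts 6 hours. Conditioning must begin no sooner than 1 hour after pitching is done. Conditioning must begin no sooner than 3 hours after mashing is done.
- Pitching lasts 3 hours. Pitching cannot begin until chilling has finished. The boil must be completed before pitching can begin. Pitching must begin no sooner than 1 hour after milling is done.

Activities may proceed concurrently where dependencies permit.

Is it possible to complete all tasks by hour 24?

No

Nothing blocks mashing, so it runs from hour 0 to hour 4.
After its own release at hour 3, milling can start at hour 3 and finishes at hour 8.
Whirlpool needs all of milling (finishes hour 8, plus 2-hour gap → hour 10); mashing (finishes hour 4). That puts its earliest start at hour 10; it finishes at 10 + 4 = hour 14.
For the boil: milling (finishes hour 8, plus 3-hour gap → hour 11); mashing (finishes hour 4). Taking the maximum gives a start of hour 11, and it finishes at 11 + 2 = hour 13.
Chilling needs all of the boil (finishes hour 13); milling (finishes hour 8). That puts its earliest start at hour 13; it finishes at 13 + 6 = hour 19.
Pitching needs all of chilling (finishes hour 19); the boil (finishes hour 13); milling (finishes hour 8, plus 1-hour gap → hour 9). That puts its earliest start at hour 19; it finishes at 19 + 3 = hour 22.
Packaging has to wait for pitching (finishes hour 22); milling (finishes hour 8). The latest of these is hour 22, so packaging runs hour 22 to 22 + 2 = hour 24.
Conditioning needs all of pitching (finishes hour 22, plus 1-hour gap → hour 23); mashing (finishes hour 4, plus 3-hour gap → hour 7). That puts its earliest start at hour 23; it finishes at 23 + 6 = hour 29.
The earliest everything can be done is hour 29, which is after the deadline of 24, so it is not possible.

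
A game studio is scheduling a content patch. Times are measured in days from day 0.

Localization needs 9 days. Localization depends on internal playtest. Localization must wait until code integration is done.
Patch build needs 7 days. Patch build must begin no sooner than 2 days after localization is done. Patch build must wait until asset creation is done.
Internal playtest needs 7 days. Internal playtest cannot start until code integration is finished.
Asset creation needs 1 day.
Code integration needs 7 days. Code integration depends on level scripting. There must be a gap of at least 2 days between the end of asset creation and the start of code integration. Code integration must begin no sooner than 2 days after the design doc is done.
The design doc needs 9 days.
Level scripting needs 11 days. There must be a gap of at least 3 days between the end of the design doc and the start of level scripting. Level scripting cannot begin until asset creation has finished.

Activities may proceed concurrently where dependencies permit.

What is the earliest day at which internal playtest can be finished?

37

Asset creation can start immediately at day 0; it finishes at day 1.
The design doc has no prerequisites, so it starts at day 0 and finishes at day 9.
Level scripting needs all of the design doc (finishes day 9, plus 3-day gap → day 12); asset creation (finishes day 1). That puts its earliest start at day 12; it finishes at 12 + 11 = day 23.
Code integration needs all of level scripting (finishes day 23); asset creation (finishes day 1, plus 2-day gap → day 3); the design doc (finishes day 9, plus 2-day gap → day 11). That puts its earliest start at day 23; it finishes at 23 + 7 = day 30.
Internal playtest waits on code integration (finishes day 30), so it starts at day 30 and finishes at 30 + 7 = day 37.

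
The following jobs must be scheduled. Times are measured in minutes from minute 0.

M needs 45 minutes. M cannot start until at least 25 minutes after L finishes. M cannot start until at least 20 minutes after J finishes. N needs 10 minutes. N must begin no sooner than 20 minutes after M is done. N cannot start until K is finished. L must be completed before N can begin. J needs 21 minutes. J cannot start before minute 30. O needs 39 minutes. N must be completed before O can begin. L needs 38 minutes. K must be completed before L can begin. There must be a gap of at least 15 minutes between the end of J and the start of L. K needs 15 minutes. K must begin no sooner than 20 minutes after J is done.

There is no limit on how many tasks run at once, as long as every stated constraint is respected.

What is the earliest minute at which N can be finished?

224

J waits on its own release at minute 30, so it starts at minute 30 and finishes at 30 + 21 = minute 51.
K waits on J (finishes minute 51, plus 20-minute gap → minute 71), so it starts at minute 71 and finishes at 71 + 15 = minute 86.
For L: K (finishes minute 86); J (finishes minute 51, plus 15-minute gap → minute 66). Taking the maximum gives a start of minute 86, and it finishes at 86 + 38 = minute 124.
M has to wait for L (finishes minute 124, plus 25-minute gap → minute 149); J (finishes minute 51, plus 20-minute gap → minute 71). The latest of these is minute 149, so M runs minute 149 to 149 + 45 = minute 194.
For N: M (finishes minute 194, plus 20-minute gap → minute 214); K (finishes minute 86); L (finishes minute 124). Taking the maximum gives a start of minute 214, and it finishes at 214 + 10 = minute 224.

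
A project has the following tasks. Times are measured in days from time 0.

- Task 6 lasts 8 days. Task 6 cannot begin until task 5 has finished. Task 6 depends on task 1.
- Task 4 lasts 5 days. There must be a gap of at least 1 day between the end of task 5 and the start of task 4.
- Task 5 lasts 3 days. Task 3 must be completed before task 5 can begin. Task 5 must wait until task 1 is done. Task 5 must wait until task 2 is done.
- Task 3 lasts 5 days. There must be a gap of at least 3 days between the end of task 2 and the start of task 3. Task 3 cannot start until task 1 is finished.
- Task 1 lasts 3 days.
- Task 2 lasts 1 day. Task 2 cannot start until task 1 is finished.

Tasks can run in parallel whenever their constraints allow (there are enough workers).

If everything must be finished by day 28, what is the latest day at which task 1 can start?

5

Task 4 has no dependents, so it just needs to finish by day 28. Starting by 28 − 5 = day 23 achieves that.
To finish by day 28, task 6 (duration 8) must start no later than day 20.
Task 5 feeds task 4 (must start by day 23, minus 1-day gap → day 22); task 6 (must start by day 20). Taking the minimum, task 5 must finish by day 20 and start by 20 − 3 = day 17.
Task 3 must finish before task 5 (must start by day 17). With a 5-day duration, task 3 must start by 17 − 5 = day 12.
Task 2 has several dependents: task 3 (must start by day 12, minus 3-day gap → day 9); task 5 (must start by day 17). The earliest of those limits is day 9, so task 2 must start by 9 − 1 = day 8.
Task 1 must finish in time for task 2 (must start by day 8); task 3 (must start by day 12); task 5 (must start by day 17); task 6 (must start by day 20). The tightest is day 8, so task 1 must start by 8 − 3 = day 5.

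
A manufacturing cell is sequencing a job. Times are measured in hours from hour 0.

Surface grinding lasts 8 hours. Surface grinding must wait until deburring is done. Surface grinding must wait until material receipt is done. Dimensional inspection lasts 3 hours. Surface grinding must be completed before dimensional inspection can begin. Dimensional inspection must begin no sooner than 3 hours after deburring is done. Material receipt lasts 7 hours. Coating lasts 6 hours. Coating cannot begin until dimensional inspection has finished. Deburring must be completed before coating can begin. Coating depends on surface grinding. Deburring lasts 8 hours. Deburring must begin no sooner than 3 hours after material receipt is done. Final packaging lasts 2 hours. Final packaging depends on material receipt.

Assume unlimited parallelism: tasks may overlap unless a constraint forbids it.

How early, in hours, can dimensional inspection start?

26

Material receipt has no prerequisites, so it starts at hour 0 and finishes at hour 7.
Deburring cannot begin until material receipt (finishes hour 7, plus 3-hour gap → hour 10). It runs from hour 10 to 10 + 8 = hour 18.
Surface grinding has to wait for deburring (finishes hour 18); material receipt (finishes hour 7). The latest of these is hour 18, so surface grinding runs hour 18 to 18 + 8 = hour 26.
Dimensional inspection waits on surface grinding (finishes hour 26); deburring (finishes hour 18, plus 3-hour gap → hour 21). The latest of these is hour 26, which is the earliest dimensional inspection can start.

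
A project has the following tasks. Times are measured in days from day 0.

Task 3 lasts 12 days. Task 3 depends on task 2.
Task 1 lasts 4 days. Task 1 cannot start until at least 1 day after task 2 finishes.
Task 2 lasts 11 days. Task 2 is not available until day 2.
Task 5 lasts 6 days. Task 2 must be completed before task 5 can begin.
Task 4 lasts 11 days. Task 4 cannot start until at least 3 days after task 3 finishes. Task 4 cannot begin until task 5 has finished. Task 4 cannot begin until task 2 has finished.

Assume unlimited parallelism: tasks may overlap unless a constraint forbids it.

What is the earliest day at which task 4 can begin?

Task 2 cannot begin until its own release at day 2. It runs from day 2 to 2 + 11 = day 13.
After task 2 (finishes day 13), task 5 can start at day 13 and finishes at day 19.
After task 2 (finishes day 13), task 3 can start at day 13 and finishes at day 25.
Task 4 waits on task 3 (finishes day 25, plus 3-day gap → day 28); task 5 (finishes day 19); task 2 (finishes day 13). The latest of these is day 28, which is the earliest task 4 can start.

28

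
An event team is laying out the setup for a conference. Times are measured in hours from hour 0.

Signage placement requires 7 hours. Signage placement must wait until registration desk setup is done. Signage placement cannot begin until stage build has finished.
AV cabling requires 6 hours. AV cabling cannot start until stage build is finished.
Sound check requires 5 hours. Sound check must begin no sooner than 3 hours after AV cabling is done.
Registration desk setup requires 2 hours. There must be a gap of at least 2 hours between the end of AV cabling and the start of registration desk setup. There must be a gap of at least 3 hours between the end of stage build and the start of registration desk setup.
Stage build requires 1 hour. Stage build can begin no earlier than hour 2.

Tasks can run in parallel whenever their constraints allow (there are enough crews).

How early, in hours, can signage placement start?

13

Stage build cannot begin until its own release at hour 2. It runs from hour 2 to 2 + 1 = hour 3.
AV cabling waits on stage build (finishes hour 3), so it starts at hour 3 and finishes at 3 + 6 = hour 9.
Registration desk setup cannot start until AV cabling (finishes hour 9, plus 2-hour gap → hour 11); stage build (finishes hour 3, plus 3-hour gap → hour 6). The controlling bound is hour 11, so registration desk setup finishes at 11 + 2 = hour 13.
Signage placement waits on registration desk setup (finishes hour 13); stage build (finishes hour 3). The latest of these is hour 13, which is the earliest signage placement can start.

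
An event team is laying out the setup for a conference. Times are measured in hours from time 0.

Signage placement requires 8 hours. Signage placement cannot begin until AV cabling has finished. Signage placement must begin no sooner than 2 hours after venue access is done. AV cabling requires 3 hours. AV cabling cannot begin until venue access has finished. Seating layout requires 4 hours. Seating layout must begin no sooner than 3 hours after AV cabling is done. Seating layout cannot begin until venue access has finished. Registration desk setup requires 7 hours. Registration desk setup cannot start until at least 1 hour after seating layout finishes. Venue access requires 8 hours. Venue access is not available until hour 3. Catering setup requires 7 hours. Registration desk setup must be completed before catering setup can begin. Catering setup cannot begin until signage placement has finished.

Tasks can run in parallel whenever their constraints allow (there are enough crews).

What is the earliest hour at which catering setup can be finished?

36

Venue access waits on its own release at hour 3, so it starts at hour 3 and finishes at 3 + 8 = hour 11.
AV cabling waits on venue access (finishes hour 11), so it starts at hour 11 and finishes at 11 + 3 = hour 14.
Signage placement has to wait for AV cabling (finishes hour 14); venue access (finishes hour 11, plus 2-hour gap → hour 13). The latest of these is hour 14, so signage placement runs hour 14 to 14 + 8 = hour 22.
Seating layout needs all of AV cabling (finishes hour 14, plus 3-hour gap → hour 17); venue access (finishes hour 11). That puts its earliest start at hour 17; it finishes at 17 + 4 = hour 21.
Registration desk setup waits on seating layout (finishes hour 21, plus 1-hour gap → hour 22), so it starts at hour 22 and finishes at 22 + 7 = hour 29.
For catering setup: registration desk setup (finishes hour 29); signage placement (finishes hour 22). Taking the maximum gives a start of hour 29, and it finishes at 29 + 7 = hour 36.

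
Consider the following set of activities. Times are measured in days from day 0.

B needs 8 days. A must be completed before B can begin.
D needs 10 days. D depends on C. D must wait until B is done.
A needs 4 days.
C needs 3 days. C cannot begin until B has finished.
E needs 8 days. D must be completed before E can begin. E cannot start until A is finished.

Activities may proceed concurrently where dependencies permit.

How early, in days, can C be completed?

15

A has no prerequisites, so it starts at day 0 and finishes at day 4.
B cannot begin until A (finishes day 4). It runs from day 4 to 4 + 8 = day 12.
C waits on B (finishes day 12), so it starts at day 12 and finishes at 12 + 3 = day 15.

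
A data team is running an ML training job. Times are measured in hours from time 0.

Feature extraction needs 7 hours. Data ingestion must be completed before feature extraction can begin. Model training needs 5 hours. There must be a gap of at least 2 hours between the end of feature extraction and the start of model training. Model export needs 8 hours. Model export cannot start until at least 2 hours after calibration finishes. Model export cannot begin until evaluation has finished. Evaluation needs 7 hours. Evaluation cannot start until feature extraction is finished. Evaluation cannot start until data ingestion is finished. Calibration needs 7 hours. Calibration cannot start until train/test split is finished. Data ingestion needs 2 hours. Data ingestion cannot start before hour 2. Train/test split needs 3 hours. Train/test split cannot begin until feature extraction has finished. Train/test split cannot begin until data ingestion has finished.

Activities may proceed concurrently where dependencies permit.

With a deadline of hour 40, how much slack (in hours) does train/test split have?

After its own release at hour 2, data ingestion can start at hour 2 and finishes at hour 4.
After data ingestion (finishes hour 4), feature extraction can start at hour 4 and finishes at hour 11.
For train/test split: feature extraction (finishes hour 11); data ingestion (finishes hour 4). Taking the maximum gives a start of hour 11, and it finishes at 11 + 3 = hour 14.

Working backward from the deadline:
Model export must finish by hour 40; it takes 8 hours, so it must start by 40 − 8 = hour 32.
Since model export (must start by hour 32, minus 2-hour gap → hour 30) depends on it, calibration must finish by hour 30. Backing off its 7-hour duration gives a latest start of hour 23.
Train/test split has to be done before calibration (must start by hour 23). That means finishing by hour 23, i.e. starting by 23 − 3 = hour 20.
So train/test split can start as early as hour 11 and as late as hour 20, giving 20 − 11 = 9 hours of slack.

9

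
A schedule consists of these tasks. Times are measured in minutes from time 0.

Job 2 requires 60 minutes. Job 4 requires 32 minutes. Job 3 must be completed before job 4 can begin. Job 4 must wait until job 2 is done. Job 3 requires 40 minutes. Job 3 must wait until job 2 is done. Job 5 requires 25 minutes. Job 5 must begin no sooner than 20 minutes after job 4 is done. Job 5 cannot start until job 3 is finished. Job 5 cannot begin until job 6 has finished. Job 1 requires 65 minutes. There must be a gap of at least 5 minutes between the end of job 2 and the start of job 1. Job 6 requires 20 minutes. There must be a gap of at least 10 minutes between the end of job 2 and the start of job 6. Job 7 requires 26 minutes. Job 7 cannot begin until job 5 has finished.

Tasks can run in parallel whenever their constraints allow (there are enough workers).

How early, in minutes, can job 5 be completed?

177

Job 2 has no prerequisites, so it starts at minute 0 and finishes at minute 60.
Job 6 cannot begin until job 2 (finishes minute 60, plus 10-minute gap → minute 70). It runs from minute 70 to 70 + 20 = minute 90.
After job 2 (finishes minute 60), job 3 can start at minute 60 and finishes at minute 100.
Job 4 needs all of job 3 (finishes minute 100); job 2 (finishes minute 60). That puts its earliest start at minute 100; it finishes at 100 + 32 = minute 132.
Job 5 has to wait for job 4 (finishes minute 132, plus 20-minute gap → minute 152); job 3 (finishes minute 100); job 6 (finishes minute 90). The latest of these is minute 152, so job 5 runs minute 152 to 152 + 25 = minute 177.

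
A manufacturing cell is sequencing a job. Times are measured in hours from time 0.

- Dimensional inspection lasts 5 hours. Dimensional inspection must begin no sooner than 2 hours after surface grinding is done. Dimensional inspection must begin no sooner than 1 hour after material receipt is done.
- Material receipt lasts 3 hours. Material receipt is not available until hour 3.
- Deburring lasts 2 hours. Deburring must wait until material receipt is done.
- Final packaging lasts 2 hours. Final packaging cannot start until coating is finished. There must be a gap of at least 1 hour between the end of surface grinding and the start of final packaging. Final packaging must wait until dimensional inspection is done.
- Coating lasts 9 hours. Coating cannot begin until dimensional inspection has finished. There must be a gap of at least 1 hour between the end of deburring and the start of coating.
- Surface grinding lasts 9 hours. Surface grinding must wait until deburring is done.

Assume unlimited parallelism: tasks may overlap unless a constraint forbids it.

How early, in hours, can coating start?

24

Material receipt cannot begin until its own release at hour 3. It runs from hour 3 to 3 + 3 = hour 6.
After material receipt (finishes hour 6), deburring can start at hour 6 and finishes at hour 8.
Surface grinding cannot begin until deburring (finishes hour 8). It runs from hour 8 to 8 + 9 = hour 17.
Dimensional inspection cannot start until surface grinding (finishes hour 17, plus 2-hour gap → hour 19); material receipt (finishes hour 6, plus 1-hour gap → hour 7). The controlling bound is hour 19, so dimensional inspection finishes at 19 + 5 = hour 24.
Coating waits on dimensional inspection (finishes hour 24); deburring (finishes hour 8, plus 1-hour gap → hour 9). The latest of these is hour 24, which is the earliest coating can start.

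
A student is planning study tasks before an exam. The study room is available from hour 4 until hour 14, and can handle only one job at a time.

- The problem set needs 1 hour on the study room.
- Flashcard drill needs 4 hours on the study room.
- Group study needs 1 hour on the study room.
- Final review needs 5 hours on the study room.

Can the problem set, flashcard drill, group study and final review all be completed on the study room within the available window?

No

The study room window is 14 − 4 = 10 hours.
Running back to back, the jobs need 1 + 4 + 1 + 5 = 11 hours on the study room.
Since 11 > 10, they cannot all fit.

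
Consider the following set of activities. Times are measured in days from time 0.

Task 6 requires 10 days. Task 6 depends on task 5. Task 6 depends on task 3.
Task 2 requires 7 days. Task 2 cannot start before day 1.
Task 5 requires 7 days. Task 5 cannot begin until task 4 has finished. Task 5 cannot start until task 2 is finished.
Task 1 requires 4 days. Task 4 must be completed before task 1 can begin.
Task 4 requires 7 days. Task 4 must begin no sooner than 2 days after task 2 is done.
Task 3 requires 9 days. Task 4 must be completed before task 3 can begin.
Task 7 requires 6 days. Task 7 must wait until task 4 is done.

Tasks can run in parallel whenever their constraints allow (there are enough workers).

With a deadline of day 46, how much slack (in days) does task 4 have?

Task 2 waits on its own release at day 1, so it starts at day 1 and finishes at 1 + 7 = day 8.
Task 4 waits on task 2 (finishes day 8, plus 2-day gap → day 10), so it starts at day 10 and finishes at 10 + 7 = day 17.

Working backward from the deadline:
Nothing follows task 1; the deadline of day 46 is its only limit. It must start by 46 − 4 = day 42.
To finish by day 46, task 6 (duration 10) must start no later than day 36.
Task 3 has to be done before task 6 (must start by day 36). That means finishing by day 36, i.e. starting by 36 − 9 = day 27.
Task 5 has to be done before task 6 (must start by day 36). That means finishing by day 36, i.e. starting by 36 − 7 = day 29.
Task 7 has no dependents, so it just needs to finish by day 46. Starting by 46 − 6 = day 40 achieves that.
Task 4 feeds task 1 (must start by day 42); task 3 (must start by day 27); task 5 (must start by day 29); task 7 (must start by day 40). Taking the minimum, task 4 must finish by day 27 and start by 27 − 7 = day 20.
So task 4 can start as early as day 10 and as late as day 20, giving 20 − 10 = 10 days of slack.

10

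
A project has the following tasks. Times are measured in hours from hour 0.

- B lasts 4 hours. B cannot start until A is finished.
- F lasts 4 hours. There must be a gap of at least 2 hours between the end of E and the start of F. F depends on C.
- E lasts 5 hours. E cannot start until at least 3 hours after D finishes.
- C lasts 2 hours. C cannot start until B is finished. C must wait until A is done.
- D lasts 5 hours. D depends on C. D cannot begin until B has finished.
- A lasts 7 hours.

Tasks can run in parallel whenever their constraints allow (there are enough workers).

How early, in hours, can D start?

13

A has no prerequisites, so it starts at hour 0 and finishes at hour 7.
After A (finishes hour 7), B can start at hour 7 and finishes at hour 11.
For C: B (finishes hour 11); A (finishes hour 7). Taking the maximum gives a start of hour 11, and it finishes at 11 + 2 = hour 13.
D waits on C (finishes hour 13); B (finishes hour 11). The latest of these is hour 13, which is the earliest D can start.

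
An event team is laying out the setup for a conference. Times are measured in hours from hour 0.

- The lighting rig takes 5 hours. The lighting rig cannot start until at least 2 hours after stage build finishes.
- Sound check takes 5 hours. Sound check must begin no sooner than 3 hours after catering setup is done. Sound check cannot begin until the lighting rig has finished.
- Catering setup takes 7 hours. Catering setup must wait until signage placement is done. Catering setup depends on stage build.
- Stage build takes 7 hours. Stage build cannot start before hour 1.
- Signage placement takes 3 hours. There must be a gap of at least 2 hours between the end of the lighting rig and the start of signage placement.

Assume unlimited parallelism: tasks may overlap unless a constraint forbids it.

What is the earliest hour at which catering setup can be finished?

27

Stage build cannot begin until its own release at hour 1. It runs from hour 1 to 1 + 7 = hour 8.
The lighting rig waits on stage build (finishes hour 8, plus 2-hour gap → hour 10), so it starts at hour 10 and finishes at 10 + 5 = hour 15.
Signage placement waits on the lighting rig (finishes hour 15, plus 2-hour gap → hour 17), so it starts at hour 17 and finishes at 17 + 3 = hour 20.
Catering setup needs all of signage placement (finishes hour 20); stage build (finishes hour 8). That puts its earliest start at hour 20; it finishes at 20 + 7 = hour 27.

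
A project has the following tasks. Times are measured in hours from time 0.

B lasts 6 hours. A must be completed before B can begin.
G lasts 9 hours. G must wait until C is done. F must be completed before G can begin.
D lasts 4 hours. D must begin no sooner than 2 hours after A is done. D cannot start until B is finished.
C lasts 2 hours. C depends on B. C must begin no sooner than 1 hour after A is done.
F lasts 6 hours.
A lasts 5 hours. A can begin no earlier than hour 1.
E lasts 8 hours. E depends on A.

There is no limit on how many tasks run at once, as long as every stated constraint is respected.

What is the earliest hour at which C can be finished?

14

After its own release at hour 1, A can start at hour 1 and finishes at hour 6.
B cannot begin until A (finishes hour 6). It runs from hour 6 to 6 + 6 = hour 12.
C needs all of B (finishes hour 12); A (finishes hour 6, plus 1-hour gap → hour 7). That puts its earliest start at hour 12; it finishes at 12 + 2 = hour 14.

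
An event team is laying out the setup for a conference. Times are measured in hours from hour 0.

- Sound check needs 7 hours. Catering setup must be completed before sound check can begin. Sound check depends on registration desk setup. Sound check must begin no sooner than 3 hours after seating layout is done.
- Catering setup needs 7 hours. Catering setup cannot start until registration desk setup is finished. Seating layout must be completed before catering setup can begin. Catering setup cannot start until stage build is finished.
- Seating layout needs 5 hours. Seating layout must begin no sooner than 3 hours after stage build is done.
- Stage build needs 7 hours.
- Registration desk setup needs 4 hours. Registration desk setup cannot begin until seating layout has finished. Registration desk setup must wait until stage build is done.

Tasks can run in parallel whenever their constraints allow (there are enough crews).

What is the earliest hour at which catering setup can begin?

19

Stage build has no prerequisites, so it starts at hour 0 and finishes at hour 7.
After stage build (finishes hour 7, plus 3-hour gap → hour 10), seating layout can start at hour 10 and finishes at hour 15.
Registration desk setup needs all of seating layout (finishes hour 15); stage build (finishes hour 7). That puts its earliest start at hour 15; it finishes at 15 + 4 = hour 19.
Catering setup waits on registration desk setup (finishes hour 19); seating layout (finishes hour 15); stage build (finishes hour 7). The latest of these is hour 19, which is the earliest catering setup can start.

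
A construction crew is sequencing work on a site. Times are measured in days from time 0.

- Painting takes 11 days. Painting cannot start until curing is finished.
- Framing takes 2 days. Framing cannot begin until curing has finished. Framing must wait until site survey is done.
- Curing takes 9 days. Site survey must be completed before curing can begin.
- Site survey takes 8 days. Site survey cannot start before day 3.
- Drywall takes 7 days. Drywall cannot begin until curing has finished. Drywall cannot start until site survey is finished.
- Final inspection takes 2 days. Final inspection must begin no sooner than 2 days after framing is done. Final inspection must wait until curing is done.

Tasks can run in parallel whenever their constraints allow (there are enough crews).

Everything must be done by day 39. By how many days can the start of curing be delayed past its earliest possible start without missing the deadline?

After its own release at day 3, site survey can start at day 3 and finishes at day 11.
Curing cannot begin until site survey (finishes day 11). It runs from day 11 to 11 + 9 = day 20.

Working backward from the deadline:
Final inspection must finish by day 39; it takes 2 days, so it must start by 39 − 2 = day 37.
Framing must finish before final inspection (must start by day 37, minus 2-day gap → day 35). With a 2-day duration, framing must start by 35 − 2 = day 33.
Nothing follows drywall; the deadline of day 39 is its only limit. It must start by 39 − 7 = day 32.
Painting has no dependents, so it just needs to finish by day 39. Starting by 39 − 11 = day 28 achieves that.
Curing must finish in time for framing (must start by day 33); drywall (must start by day 32); painting (must start by day 28); final inspection (must start by day 37). The tightest is day 28, so curing must start by 28 − 9 = day 19.
So curing can start as early as day 11 and as late as day 19, giving 19 − 11 = 8 days of slack.

8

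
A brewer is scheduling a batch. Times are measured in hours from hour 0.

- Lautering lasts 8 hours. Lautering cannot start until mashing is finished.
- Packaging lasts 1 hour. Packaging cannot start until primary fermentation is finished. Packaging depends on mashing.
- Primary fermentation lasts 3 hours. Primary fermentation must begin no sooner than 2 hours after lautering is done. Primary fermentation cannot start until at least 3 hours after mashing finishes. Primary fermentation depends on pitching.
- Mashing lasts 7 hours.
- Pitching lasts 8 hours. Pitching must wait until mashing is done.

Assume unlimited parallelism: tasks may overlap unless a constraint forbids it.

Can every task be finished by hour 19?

Mashing can start immediately at hour 0; it finishes at hour 7.
Pitching waits on mashing (finishes hour 7), so it starts at hour 7 and finishes at 7 + 8 = hour 15.
Lautering waits on mashing (finishes hour 7), so it starts at hour 7 and finishes at 7 + 8 = hour 15.
Primary fermentation has to wait for lautering (finishes hour 15, plus 2-hour gap → hour 17); mashing (finishes hour 7, plus 3-hour gap → hour 10); pitching (finishes hour 15). The latest of these is hour 17, so primary fermentation runs hour 17 to 17 + 3 = hour 20.
Packaging has to wait for primary fermentation (finishes hour 20); mashing (finishes hour 7). The latest of these is hour 20, so packaging runs hour 20 to 20 + 1 = hour 21.
The earliest everything can be done is hour 21, which is after the deadline of 19, so it is not possible.

No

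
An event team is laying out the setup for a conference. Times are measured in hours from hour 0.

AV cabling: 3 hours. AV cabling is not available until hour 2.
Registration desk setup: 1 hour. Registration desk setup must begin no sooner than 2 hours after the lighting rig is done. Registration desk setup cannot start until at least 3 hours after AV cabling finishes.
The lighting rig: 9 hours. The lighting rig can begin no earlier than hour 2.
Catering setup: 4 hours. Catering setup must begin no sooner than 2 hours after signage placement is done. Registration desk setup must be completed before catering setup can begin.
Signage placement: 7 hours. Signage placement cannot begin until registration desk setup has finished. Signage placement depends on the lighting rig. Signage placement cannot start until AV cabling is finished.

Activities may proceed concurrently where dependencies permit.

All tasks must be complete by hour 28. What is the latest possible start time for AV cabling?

8

Catering setup has no dependents, so it just needs to finish by hour 28. Starting by 28 − 4 = hour 24 achieves that.
Signage placement must finish before catering setup (must start by hour 24, minus 2-hour gap → hour 22). With a 7-hour duration, signage placement must start by 22 − 7 = hour 15.
Registration desk setup feeds signage placement (must start by hour 15); catering setup (must start by hour 24). Taking the minimum, registration desk setup must finish by hour 15 and start by 15 − 1 = hour 14.
AV cabling feeds registration desk setup (must start by hour 14, minus 3-hour gap → hour 11); signage placement (must start by hour 15). Taking the minimum, AV cabling must finish by hour 11 and start by 11 − 3 = hour 8.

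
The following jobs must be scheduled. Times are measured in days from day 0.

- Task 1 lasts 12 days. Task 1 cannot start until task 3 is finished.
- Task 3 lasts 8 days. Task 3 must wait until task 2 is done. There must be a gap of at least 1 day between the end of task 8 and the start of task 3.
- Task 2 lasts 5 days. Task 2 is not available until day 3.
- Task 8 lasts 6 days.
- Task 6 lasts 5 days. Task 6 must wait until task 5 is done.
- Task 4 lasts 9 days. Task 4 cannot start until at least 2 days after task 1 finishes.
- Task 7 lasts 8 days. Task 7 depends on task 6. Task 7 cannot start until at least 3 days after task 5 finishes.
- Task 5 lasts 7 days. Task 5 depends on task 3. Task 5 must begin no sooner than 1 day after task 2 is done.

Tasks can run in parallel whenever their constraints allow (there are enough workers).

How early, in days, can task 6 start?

Task 8 has no prerequisites, so it starts at day 0 and finishes at day 6.
Task 2 cannot begin until its own release at day 3. It runs from day 3 to 3 + 5 = day 8.
Task 3 cannot start until task 2 (finishes day 8); task 8 (finishes day 6, plus 1-day gap → day 7). The controlling bound is day 8, so task 3 finishes at 8 + 8 = day 16.
Task 5 cannot start until task 3 (finishes day 16); task 2 (finishes day 8, plus 1-day gap → day 9). The controlling bound is day 16, so task 5 finishes at 16 + 7 = day 23.
Task 6 waits on task 5 (finishes day 23), so the earliest it can start is day 23.

23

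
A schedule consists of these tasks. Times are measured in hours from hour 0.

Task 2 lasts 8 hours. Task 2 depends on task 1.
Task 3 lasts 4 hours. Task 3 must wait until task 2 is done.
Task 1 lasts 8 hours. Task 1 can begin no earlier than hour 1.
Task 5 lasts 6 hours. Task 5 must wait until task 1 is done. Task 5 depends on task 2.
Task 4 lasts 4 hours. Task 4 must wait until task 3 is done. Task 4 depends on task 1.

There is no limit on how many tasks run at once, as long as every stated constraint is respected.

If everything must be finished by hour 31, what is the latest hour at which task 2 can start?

15

To finish by hour 31, task 4 (duration 4) must start no later than hour 27.
Task 3 feeds into task 4 (must start by hour 27); so task 3 must finish by hour 27 and therefore start by hour 23.
To finish by hour 31, task 5 (duration 6) must start no later than hour 25.
Task 2 feeds task 3 (must start by hour 23); task 5 (must start by hour 25). Taking the minimum, task 2 must finish by hour 23 and start by 23 − 8 = hour 15.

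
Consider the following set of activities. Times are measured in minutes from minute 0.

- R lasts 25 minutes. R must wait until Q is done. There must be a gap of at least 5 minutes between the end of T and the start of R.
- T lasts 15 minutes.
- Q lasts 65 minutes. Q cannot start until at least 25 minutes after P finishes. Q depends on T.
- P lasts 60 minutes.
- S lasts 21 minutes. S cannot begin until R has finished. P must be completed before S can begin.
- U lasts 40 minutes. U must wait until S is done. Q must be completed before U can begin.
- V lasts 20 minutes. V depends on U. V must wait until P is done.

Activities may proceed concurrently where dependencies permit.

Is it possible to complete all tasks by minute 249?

No

T can start immediately at minute 0; it finishes at minute 15.
P has no prerequisites, so it starts at minute 0 and finishes at minute 60.
Q has to wait for P (finishes minute 60, plus 25-minute gap → minute 85); T (finishes minute 15). The latest of these is minute 85, so Q runs minute 85 to 85 + 65 = minute 150.
R cannot start until Q (finishes minute 150); T (finishes minute 15, plus 5-minute gap → minute 20). The controlling bound is minute 150, so R finishes at 150 + 25 = minute 175.
S needs all of R (finishes minute 175); P (finishes minute 60). That puts its earliest start at minute 175; it finishes at 175 + 21 = minute 196.
U has to wait for S (finishes minute 196); Q (finishes minute 150). The latest of these is minute 196, so U runs minute 196 to 196 + 40 = minute 236.
V cannot start until U (finishes minute 236); P (finishes minute 60). The controlling bound is minute 236, so V finishes at 236 + 20 = minute 256.
The earliest everything can be done is minute 256, which is after the deadline of 249, so it is not possible.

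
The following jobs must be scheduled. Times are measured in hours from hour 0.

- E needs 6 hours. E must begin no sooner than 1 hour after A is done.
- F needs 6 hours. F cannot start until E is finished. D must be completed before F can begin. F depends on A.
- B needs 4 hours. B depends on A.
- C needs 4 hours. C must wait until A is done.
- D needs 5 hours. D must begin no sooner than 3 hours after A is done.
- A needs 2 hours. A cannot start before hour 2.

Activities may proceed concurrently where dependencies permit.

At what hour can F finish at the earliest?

18

A cannot begin until its own release at hour 2. It runs from hour 2 to 2 + 2 = hour 4.
E waits on A (finishes hour 4, plus 1-hour gap → hour 5), so it starts at hour 5 and finishes at 5 + 6 = hour 11.
D waits on A (finishes hour 4, plus 3-hour gap → hour 7), so it starts at hour 7 and finishes at 7 + 5 = hour 12.
For F: E (finishes hour 11); D (finishes hour 12); A (finishes hour 4). Taking the maximum gives a start of hour 12, and it finishes at 12 + 6 = hour 18.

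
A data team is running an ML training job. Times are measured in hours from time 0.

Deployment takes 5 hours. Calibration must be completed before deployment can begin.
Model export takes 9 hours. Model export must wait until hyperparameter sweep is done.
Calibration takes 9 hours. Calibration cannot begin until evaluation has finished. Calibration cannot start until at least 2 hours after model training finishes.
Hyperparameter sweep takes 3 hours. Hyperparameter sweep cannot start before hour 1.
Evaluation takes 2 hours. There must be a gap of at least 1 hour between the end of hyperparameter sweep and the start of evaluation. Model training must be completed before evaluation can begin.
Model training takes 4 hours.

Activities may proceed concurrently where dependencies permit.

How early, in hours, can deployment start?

16

Model training can start immediately at hour 0; it finishes at hour 4.
Hyperparameter sweep waits on its own release at hour 1, so it starts at hour 1 and finishes at 1 + 3 = hour 4.
Evaluation needs all of hyperparameter sweep (finishes hour 4, plus 1-hour gap → hour 5); model training (finishes hour 4). That puts its earliest start at hour 5; it finishes at 5 + 2 = hour 7.
Calibration cannot start until evaluation (finishes hour 7); model training (finishes hour 4, plus 2-hour gap → hour 6). The controlling bound is hour 7, so calibration finishes at 7 + 9 = hour 16.
Deployment waits on calibration (finishes hour 16), so the earliest it can start is hour 16.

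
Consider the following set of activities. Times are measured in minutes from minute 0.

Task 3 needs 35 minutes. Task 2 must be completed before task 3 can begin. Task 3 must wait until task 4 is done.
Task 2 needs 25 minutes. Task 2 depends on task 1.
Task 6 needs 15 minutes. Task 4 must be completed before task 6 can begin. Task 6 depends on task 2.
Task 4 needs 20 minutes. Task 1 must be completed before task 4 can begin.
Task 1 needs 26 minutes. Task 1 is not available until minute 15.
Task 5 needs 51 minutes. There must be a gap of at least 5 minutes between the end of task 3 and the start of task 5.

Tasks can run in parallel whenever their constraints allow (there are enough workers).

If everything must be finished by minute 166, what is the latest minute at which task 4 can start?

Nothing follows task 5; the deadline of minute 166 is its only limit. It must start by 166 − 51 = minute 115.
Since task 5 (must start by minute 115, minus 5-minute gap → minute 110) depends on it, task 3 must finish by minute 110. Backing off its 35-minute duration gives a latest start of minute 75.
Task 6 must finish by minute 166; it takes 15 minutes, so it must start by 166 − 15 = minute 151.
For task 4: task 3 (must start by minute 75); task 6 (must start by minute 151). The most restrictive is minute 75; with a 20-minute duration, task 4 must start by minute 55.

55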